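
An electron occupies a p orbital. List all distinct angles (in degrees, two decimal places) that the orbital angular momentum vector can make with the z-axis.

A p state has l = 1.
|L| = ℏ√(l(l+1)) = √2 ℏ.
cos θ = m_l/√2 for each m_l ∈ {-1, 0, 1}.

θ ∈ {45.00°, 90.00°, 135.00°}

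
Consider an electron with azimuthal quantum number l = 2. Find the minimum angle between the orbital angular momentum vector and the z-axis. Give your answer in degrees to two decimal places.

θ_min ≈ 35.26°

|L| = ℏ√(l(l+1)) = √6 ℏ.
The smallest angle corresponds to the largest L_z, i.e. m_l = l = 2, giving L_z = 2ℏ.
cos θ_min = 2/√6, so θ_min ≈ 35.26°.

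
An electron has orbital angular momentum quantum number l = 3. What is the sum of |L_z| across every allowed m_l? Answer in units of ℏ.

The allowed m_l values are -3, -2, -1, 0, 1, 2, 3.
Σ|m_l| = l(l+1) = 12.

Σ|L_z| = 12 ℏ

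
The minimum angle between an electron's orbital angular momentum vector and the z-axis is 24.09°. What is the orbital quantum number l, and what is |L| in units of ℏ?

l = 5, |L| = √30 ℏ ≈ 5.477ℏ

cos²θ_min = l/(l+1) = 0.8334.
Solving: l = 5.
Then |L| = ℏ√(5·6) = √30 ℏ.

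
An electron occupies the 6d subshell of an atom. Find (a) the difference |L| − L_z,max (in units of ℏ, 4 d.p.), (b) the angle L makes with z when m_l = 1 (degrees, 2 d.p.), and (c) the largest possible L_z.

The 6d subshell has l = 2.
|L| − L_z,max = (√6 − 2)ℏ ≈ 0.4495ℏ.
For m_l = 1: cos θ = 1/√6, θ ≈ 65.91°.
L_z,max = lℏ = 2ℏ.

|L|−L_z,max ≈ 0.4495ℏ; θ(m_l=1) ≈ 65.91°; L_z,max = 2ℏ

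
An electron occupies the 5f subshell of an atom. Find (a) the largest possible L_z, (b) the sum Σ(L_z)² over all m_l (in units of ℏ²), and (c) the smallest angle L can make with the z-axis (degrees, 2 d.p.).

5f means n = 5, l = 3.
L_z,max = lℏ = 3ℏ.
Σ m_l² = 28, so Σ(L_z)² = 28 ℏ².
cos θ_min = 3/√12, so θ_min ≈ 30.00°.

L_z,max = 3ℏ; Σ(L_z)² = 28 ℏ²; θ_min ≈ 30.00°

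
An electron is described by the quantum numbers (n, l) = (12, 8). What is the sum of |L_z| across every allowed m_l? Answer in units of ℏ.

The allowed m_l values are -8, -7, -6, -5, -4, -3, -2, -1, 0, 1, 2, 3, 4, 5, 6, 7, 8.
Σ|m_l| = l(l+1) = 72.

Σ|L_z| = 72 ℏ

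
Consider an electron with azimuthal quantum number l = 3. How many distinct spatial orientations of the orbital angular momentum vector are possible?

7

The number of m_l values is 2l + 1 = 2·3 + 1 = 7.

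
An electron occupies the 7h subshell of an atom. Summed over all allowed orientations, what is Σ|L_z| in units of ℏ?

The 7h subshell has l = 5.
m_l ∈ {-5, -4, -3, -2, -1, 0, 1, 2, 3, 4, 5}.
Σ|m_l| = 2(1+2+…+5) = 30.

Σ|L_z| = 30 ℏ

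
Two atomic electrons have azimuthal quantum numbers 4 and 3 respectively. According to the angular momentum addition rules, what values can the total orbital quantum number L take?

L = 1, 2, 3, 4, 5, 6, 7

By the triangle rule, |l₁ − l₂| ≤ L ≤ l₁ + l₂.
So L can be 1, 2, 3, 4, 5, 6, 7.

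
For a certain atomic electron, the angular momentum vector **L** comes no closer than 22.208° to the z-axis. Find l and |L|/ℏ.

l = 6, |L| = √42 ℏ ≈ 6.481ℏ

cos²θ_min = l/(l+1) = 0.8571.
Thus l = 0.8571/(1 − 0.8571) ≈ 6.
Then |L| = ℏ√(6·7) = √42 ℏ.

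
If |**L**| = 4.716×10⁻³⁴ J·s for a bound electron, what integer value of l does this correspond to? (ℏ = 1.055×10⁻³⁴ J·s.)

|L|/ℏ = (4.716×10⁻³⁴)/(1.055×10⁻³⁴) ≈ 4.470.
Set l(l+1) = 19.98; the integer solution is l = 4.

l = 4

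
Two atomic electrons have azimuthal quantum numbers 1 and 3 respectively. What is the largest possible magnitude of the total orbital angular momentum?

By the triangle rule, |l₁ − l₂| ≤ L ≤ l₁ + l₂.
So L can be 2, 3, 4.
The largest magnitude corresponds to L = 4: |L_tot| = ℏ√(4·5) = 2√5 ℏ.

|L_tot|_max = 2√5 ℏ ≈ 4.472ℏ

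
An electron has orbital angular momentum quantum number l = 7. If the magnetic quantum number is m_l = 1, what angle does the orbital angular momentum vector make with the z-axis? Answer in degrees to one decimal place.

θ ≈ 82.3°

|L| = √(l(l+1)) ℏ = 2√14 ℏ.
L_z = m_l ℏ = 1ℏ.
cos θ = L_z/|L| = 1/√56, so θ ≈ 82.3°.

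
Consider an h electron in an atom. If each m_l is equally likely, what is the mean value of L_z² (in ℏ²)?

⟨L_z²⟩ = 10 ℏ²

For an h orbital, l = 5.
The allowed m_l values are -5, -4, -3, -2, -1, 0, 1, 2, 3, 4, 5.
⟨L_z²⟩ = ℏ²·(Σ m_l²)/(2l+1) = ℏ²·110/11 = 10ℏ².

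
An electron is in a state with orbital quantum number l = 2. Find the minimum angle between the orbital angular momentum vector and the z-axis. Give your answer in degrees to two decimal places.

θ_min ≈ 35.26°

|L|² = l(l+1)ℏ² = 6ℏ², so |L| = √6 ℏ.
The smallest angle corresponds to the largest L_z, i.e. m_l = l = 2, giving L_z = 2ℏ.
cos θ_min = 2/√6, so θ_min ≈ 35.26°.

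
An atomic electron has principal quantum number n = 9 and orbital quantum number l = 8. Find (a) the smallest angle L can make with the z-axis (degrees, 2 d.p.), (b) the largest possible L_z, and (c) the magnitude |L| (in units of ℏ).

cos θ_min = 8/√72, so θ_min ≈ 19.47°.
L_z,max = lℏ = 8ℏ.
|L| = ℏ√(8·9) = 6√2 ℏ ≈ 8.485ℏ.

θ_min ≈ 19.47°; L_z,max = 8ℏ; |L| = 6√2 ℏ ≈ 8.485ℏ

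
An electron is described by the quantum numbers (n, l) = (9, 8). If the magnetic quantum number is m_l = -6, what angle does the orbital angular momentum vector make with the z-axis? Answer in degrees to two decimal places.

θ ≈ 135.00°

|L| = ℏ√(l(l+1)) = 6√2 ℏ.
L_z = m_l ℏ = −6ℏ.
cos θ = L_z/|L| = -6/√72, so θ ≈ 135.00°.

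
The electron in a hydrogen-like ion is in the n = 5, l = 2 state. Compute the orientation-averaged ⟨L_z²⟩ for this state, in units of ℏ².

⟨L_z²⟩ = 2 ℏ²

m_l ∈ {-2, -1, 0, 1, 2}.
⟨L_z²⟩ = ℏ²·(Σ m_l²)/(2l+1) = ℏ²·10/5 = 2ℏ².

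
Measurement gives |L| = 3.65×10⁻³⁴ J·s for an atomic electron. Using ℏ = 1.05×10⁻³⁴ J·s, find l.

Dividing by ℏ: |L|/ℏ ≈ 3.476.
l(l+1) ≈ 3.476² ≈ 12.08, so l = 3.

l = 3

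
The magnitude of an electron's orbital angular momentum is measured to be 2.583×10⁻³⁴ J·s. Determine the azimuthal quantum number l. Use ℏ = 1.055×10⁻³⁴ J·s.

|L|/ℏ = (2.583×10⁻³⁴)/(1.055×10⁻³⁴) ≈ 2.448.
Set l(l+1) = 5.99; the integer solution is l = 2.

l = 2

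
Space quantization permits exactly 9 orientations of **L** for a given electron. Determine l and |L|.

l = 4, |L| = 2√5 ℏ ≈ 4.472ℏ

9 = 2l + 1, so l = (9−1)/2 = 4.
|L| = ℏ√(l(l+1)) = ℏ√(4·5) = 2√5 ℏ.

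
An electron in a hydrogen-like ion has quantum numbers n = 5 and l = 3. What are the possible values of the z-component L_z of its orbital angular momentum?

L_z = m_l ℏ with m_l ranging from −l to +l in integer steps.
For l = 3: m_l ∈ {-3, -2, -1, 0, 1, 2, 3}.

L_z ∈ {−3ℏ, −2ℏ, −ℏ, 0, ℏ, 2ℏ, 3ℏ}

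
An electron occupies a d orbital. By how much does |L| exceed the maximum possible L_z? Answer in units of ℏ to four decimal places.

|L| − L_z,max ≈ 0.4495ℏ

A d state has l = 2.
|L| = √6 ℏ ≈ 2.4495ℏ, while L_z,max = lℏ = 2ℏ.
The difference is (√6 − 2)ℏ ≈ 0.4495ℏ.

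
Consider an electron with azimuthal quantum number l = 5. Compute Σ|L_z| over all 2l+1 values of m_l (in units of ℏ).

Σ|L_z| = 30 ℏ

m_l ∈ {-5, -4, -3, -2, -1, 0, 1, 2, 3, 4, 5}.
Σ|m_l| = 2·5(5+1)/2 = 30.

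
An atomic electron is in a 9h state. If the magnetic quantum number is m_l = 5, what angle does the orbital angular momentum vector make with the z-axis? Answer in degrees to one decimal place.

For 9h, l = 5.
|L| = √(l(l+1)) ℏ = √30 ℏ.
L_z = m_l ℏ = 5ℏ.
cos θ = L_z/|L| = 5/√30, so θ ≈ 24.1°.

θ ≈ 24.1°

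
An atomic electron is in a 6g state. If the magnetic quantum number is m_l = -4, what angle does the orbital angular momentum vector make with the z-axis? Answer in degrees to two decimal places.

6g means n = 6, l = 4.
|L|² = l(l+1)ℏ² = 20ℏ², so |L| = 2√5 ℏ.
L_z = m_l ℏ = −4ℏ.
cos θ = L_z/|L| = -4/√20, so θ ≈ 153.43°.

θ ≈ 153.43°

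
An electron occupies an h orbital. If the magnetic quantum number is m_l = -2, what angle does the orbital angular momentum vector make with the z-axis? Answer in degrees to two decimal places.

An h state has l = 5.
|L| = √(l(l+1)) ℏ = √30 ℏ.
L_z = m_l ℏ = −2ℏ.
cos θ = L_z/|L| = -2/√30, so θ ≈ 111.42°.

θ ≈ 111.42°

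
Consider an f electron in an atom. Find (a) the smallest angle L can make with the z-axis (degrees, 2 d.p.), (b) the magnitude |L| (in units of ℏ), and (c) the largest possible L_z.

F corresponds to l = 3.
cos θ_min = 3/√12, so θ_min ≈ 30.00°.
|L| = ℏ√(3·4) = 2√3 ℏ ≈ 3.464ℏ.
L_z,max = lℏ = 3ℏ.

θ_min ≈ 30.00°; |L| = 2√3 ℏ ≈ 3.464ℏ; L_z,max = 3ℏ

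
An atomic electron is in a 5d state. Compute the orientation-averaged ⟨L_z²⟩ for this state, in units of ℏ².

⟨L_z²⟩ = 2 ℏ²

For 5d, l = 2.
m_l runs from −2 to 2, i.e. {-2, -1, 0, 1, 2}.
Average of L_z² over 5 states: 10/5 ℏ² = 2 ℏ².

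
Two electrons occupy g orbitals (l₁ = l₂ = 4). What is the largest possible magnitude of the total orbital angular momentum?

By the triangle rule, |l₁ − l₂| ≤ L ≤ l₁ + l₂.
So L can be 0, 1, 2, 3, 4, 5, 6, 7, 8.
The largest magnitude corresponds to L = 8: |L_tot| = ℏ√(8·9) = 6√2 ℏ.

|L_tot|_max = 6√2 ℏ ≈ 8.485ℏ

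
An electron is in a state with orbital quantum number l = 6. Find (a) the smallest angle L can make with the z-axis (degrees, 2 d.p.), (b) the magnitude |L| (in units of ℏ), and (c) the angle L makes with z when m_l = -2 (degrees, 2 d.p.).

cos θ_min = 6/√42, so θ_min ≈ 22.21°.
|L| = ℏ√(6·7) = √42 ℏ ≈ 6.481ℏ.
For m_l = -2: cos θ = -2/√42, θ ≈ 107.98°.

θ_min ≈ 22.21°; |L| = √42 ℏ ≈ 6.481ℏ; θ(m_l=-2) ≈ 107.98°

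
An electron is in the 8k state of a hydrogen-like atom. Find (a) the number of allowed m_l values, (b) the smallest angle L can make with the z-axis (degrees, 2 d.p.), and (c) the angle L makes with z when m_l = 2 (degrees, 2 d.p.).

The 8k subshell has l = 7.
There are 2l+1 = 15 values of m_l.
cos θ_min = 7/√56, so θ_min ≈ 20.70°.
For m_l = 2: cos θ = 2/√56, θ ≈ 74.50°.

15 values; θ_min ≈ 20.70°; θ(m_l=2) ≈ 74.50°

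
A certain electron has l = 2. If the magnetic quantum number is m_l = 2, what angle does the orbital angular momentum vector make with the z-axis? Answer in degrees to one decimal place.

|L| = ℏ√(l(l+1)) = √6 ℏ.
L_z = m_l ℏ = 2ℏ.
cos θ = L_z/|L| = 2/√6, so θ ≈ 35.3°.

θ ≈ 35.3°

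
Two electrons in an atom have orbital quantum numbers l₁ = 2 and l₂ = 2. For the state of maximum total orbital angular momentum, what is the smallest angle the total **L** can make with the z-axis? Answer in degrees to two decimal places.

θ_min ≈ 26.57°

L runs from |2 − 2| = 0 to 2 + 2 = 4.
Allowed values: L = 0, 1, 2, 3, 4.
The maximum is L = 4, with |L_tot| = ℏ√(4·5) = 2√5 ℏ.
The minimum angle with z is arccos(4/√20) ≈ 26.57°.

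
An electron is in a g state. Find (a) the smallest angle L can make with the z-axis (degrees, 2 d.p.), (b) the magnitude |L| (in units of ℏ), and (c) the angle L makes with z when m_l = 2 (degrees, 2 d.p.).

θ_min ≈ 26.57°; |L| = 2√5 ℏ ≈ 4.472ℏ; θ(m_l=2) ≈ 63.43°

A g state has l = 4.
cos θ_min = 4/√20, so θ_min ≈ 26.57°.
|L| = ℏ√(4·5) = 2√5 ℏ ≈ 4.472ℏ.
For m_l = 2: cos θ = 2/√20, θ ≈ 63.43°.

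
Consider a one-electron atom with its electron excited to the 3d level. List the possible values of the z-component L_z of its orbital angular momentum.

L_z ∈ {−2ℏ, −ℏ, 0, ℏ, 2ℏ}

The 3d level has l = 2.
L_z = m_l ℏ with m_l ranging from −l to +l in integer steps.
For l = 2: m_l ∈ {-2, -1, 0, 1, 2}.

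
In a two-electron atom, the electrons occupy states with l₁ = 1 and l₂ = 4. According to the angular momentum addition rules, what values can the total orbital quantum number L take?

L = 3, 4, 5

L runs from |1 − 4| = 3 to 1 + 4 = 5.
Allowed values: L = 3, 4, 5.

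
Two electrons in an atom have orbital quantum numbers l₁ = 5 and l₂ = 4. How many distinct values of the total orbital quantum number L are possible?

9

Angular momentum addition gives L = |l₁ − l₂|, …, l₁ + l₂.
Allowed values: L = 1, 2, 3, 4, 5, 6, 7, 8, 9.
That is 9 values.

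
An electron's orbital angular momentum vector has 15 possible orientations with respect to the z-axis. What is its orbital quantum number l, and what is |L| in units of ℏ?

l = 7, |L| = 2√14 ℏ ≈ 7.483ℏ

2l + 1 = 15 ⇒ l = 7.
|L| = ℏ√(l(l+1)) = ℏ√(7·8) = 2√14 ℏ.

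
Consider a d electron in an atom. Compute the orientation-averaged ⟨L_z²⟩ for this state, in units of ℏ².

A d state has l = 2.
The allowed m_l values are -2, -1, 0, 1, 2.
⟨L_z²⟩ = ℏ²·(Σ m_l²)/(2l+1) = ℏ²·10/5 = 2ℏ².

⟨L_z²⟩ = 2 ℏ²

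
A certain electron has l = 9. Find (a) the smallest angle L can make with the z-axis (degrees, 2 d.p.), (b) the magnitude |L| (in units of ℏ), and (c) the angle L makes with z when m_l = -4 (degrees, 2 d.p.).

cos θ_min = 9/√90, so θ_min ≈ 18.43°.
|L| = ℏ√(9·10) = 3√10 ℏ ≈ 9.487ℏ.
For m_l = -4: cos θ = -4/√90, θ ≈ 114.94°.

θ_min ≈ 18.43°; |L| = 3√10 ℏ ≈ 9.487ℏ; θ(m_l=-4) ≈ 114.94°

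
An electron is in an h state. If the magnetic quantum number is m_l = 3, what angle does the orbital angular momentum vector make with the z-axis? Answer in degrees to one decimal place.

θ ≈ 56.8°

For an h orbital, l = 5.
|L| = ℏ√(l(l+1)) = √30 ℏ.
L_z = m_l ℏ = 3ℏ.
cos θ = L_z/|L| = 3/√30, so θ ≈ 56.8°.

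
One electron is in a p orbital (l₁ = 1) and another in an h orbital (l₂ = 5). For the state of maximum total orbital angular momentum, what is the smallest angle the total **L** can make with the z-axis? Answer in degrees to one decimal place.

θ_min ≈ 22.2°

The total orbital quantum number L ranges from |l₁ − l₂| to l₁ + l₂ in integer steps.
Allowed values: L = 4, 5, 6.
The maximum is L = 6, with |L_tot| = ℏ√(6·7) = √42 ℏ.
The minimum angle with z is arccos(6/√42) ≈ 22.2°.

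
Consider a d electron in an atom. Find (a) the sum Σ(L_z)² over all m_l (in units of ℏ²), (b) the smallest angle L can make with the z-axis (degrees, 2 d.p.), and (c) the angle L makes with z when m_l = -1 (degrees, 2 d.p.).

Σ(L_z)² = 10 ℏ²; θ_min ≈ 35.26°; θ(m_l=-1) ≈ 114.09°

A d state has l = 2.
Σ m_l² = 10, so Σ(L_z)² = 10 ℏ².
cos θ_min = 2/√6, so θ_min ≈ 35.26°.
For m_l = -1: cos θ = -1/√6, θ ≈ 114.09°.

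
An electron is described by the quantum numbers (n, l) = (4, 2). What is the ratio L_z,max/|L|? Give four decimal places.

L_z,max/|L| = 0.8165

|L| = √6 ℏ ≈ 2.4495ℏ, while L_z,max = lℏ = 2ℏ.
L_z,max/|L| = 2/√6 = 0.8165.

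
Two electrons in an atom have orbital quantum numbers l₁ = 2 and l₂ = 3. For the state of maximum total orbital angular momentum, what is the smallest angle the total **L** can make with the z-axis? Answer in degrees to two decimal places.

Angular momentum addition gives L = |l₁ − l₂|, …, l₁ + l₂.
L ∈ {1, 2, 3, 4, 5}.
The maximum is L = 5, with |L_tot| = ℏ√(5·6) = √30 ℏ.
The minimum angle with z is arccos(5/√30) ≈ 24.09°.

θ_min ≈ 24.09°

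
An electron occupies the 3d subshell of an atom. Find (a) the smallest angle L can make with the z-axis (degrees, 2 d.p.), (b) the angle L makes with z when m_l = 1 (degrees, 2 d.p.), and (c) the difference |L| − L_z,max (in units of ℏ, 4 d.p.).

θ_min ≈ 35.26°; θ(m_l=1) ≈ 65.91°; |L|−L_z,max ≈ 0.4495ℏ

The 3d subshell has l = 2.
cos θ_min = 2/√6, so θ_min ≈ 35.26°.
For m_l = 1: cos θ = 1/√6, θ ≈ 65.91°.
|L| − L_z,max = (√6 − 2)ℏ ≈ 0.4495ℏ.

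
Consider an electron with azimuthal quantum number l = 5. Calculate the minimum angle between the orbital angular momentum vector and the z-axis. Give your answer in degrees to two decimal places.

θ_min ≈ 24.09°

|L| = √(l(l+1)) ℏ = √30 ℏ.
The smallest angle corresponds to the largest L_z, i.e. m_l = l = 5, giving L_z = 5ℏ.
cos θ_min = 5/√30, so θ_min ≈ 24.09°.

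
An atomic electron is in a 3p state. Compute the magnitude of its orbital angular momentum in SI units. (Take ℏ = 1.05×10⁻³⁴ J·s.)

|L| = 1.48×10⁻³⁴ J·s

3p means n = 3, l = 1.
|L| = ℏ√(l(l+1)) = ℏ√(1·2) = √2 ℏ
Numerically, |L| = 1.414 × (1.05×10⁻³⁴ J·s) = 1.48×10⁻³⁴ J·s.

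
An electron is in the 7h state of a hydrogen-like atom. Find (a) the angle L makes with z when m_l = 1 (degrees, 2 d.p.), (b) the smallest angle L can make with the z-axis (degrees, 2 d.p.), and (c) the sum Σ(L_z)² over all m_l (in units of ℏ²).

For 7h, l = 5.
For m_l = 1: cos θ = 1/√30, θ ≈ 79.48°.
cos θ_min = 5/√30, so θ_min ≈ 24.09°.
Σ m_l² = 110, so Σ(L_z)² = 110 ℏ².

θ(m_l=1) ≈ 79.48°; θ_min ≈ 24.09°; Σ(L_z)² = 110 ℏ²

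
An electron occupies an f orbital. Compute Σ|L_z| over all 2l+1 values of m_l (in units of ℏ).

For an f orbital, l = 3.
m_l runs from −3 to 3, i.e. {-3, -2, -1, 0, 1, 2, 3}.
Σ|m_l| = 2·3(3+1)/2 = 12.

Σ|L_z| = 12 ℏ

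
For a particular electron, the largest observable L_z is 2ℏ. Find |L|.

The maximum L_z equals lℏ, giving l = 2.
Then |L| = ℏ√(2·3) = √6 ℏ.

|L| = √6 ℏ ≈ 2.449ℏ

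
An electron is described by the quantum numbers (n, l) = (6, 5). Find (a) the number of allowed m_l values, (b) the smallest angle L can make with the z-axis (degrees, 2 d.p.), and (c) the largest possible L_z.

11 values; θ_min ≈ 24.09°; L_z,max = 5ℏ

There are 2l+1 = 11 values of m_l.
cos θ_min = 5/√30, so θ_min ≈ 24.09°.
L_z,max = lℏ = 5ℏ.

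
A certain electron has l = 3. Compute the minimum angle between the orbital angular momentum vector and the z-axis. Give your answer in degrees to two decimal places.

|L|² = l(l+1)ℏ² = 12ℏ², so |L| = 2√3 ℏ.
The smallest angle corresponds to the largest L_z, i.e. m_l = l = 3, giving L_z = 3ℏ.
cos θ_min = 3/√12, so θ_min ≈ 30.00°.

θ_min ≈ 30.00°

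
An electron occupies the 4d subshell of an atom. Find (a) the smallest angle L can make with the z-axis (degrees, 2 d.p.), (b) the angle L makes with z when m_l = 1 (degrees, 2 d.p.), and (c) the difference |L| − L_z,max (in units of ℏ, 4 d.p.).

The 4d subshell has l = 2.
cos θ_min = 2/√6, so θ_min ≈ 35.26°.
For m_l = 1: cos θ = 1/√6, θ ≈ 65.91°.
|L| − L_z,max = (√6 − 2)ℏ ≈ 0.4495ℏ.

θ_min ≈ 35.26°; θ(m_l=1) ≈ 65.91°; |L|−L_z,max ≈ 0.4495ℏ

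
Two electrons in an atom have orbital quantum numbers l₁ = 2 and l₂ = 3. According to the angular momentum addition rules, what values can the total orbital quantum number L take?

By the triangle rule, |l₁ − l₂| ≤ L ≤ l₁ + l₂.
Allowed values: L = 1, 2, 3, 4, 5.

L = 1, 2, 3, 4, 5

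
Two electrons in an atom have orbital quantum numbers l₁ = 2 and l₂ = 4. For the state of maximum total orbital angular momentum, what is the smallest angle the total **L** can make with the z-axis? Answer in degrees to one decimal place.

θ_min ≈ 22.2°

By the triangle rule, |l₁ − l₂| ≤ L ≤ l₁ + l₂.
L ∈ {2, 3, 4, 5, 6}.
The maximum is L = 6, with |L_tot| = ℏ√(6·7) = √42 ℏ.
The minimum angle with z is arccos(6/√42) ≈ 22.2°.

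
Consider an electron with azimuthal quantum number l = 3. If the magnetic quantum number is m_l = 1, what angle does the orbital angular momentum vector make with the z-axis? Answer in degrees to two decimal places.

θ ≈ 73.22°

|L| = √(l(l+1)) ℏ = 2√3 ℏ.
L_z = m_l ℏ = 1ℏ.
cos θ = L_z/|L| = 1/√12, so θ ≈ 73.22°.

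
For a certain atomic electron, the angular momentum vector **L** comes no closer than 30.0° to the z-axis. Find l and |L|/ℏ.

cos θ_min = l/√(l(l+1)) = √(l/(l+1)), so l/(l+1) = cos²(30.0°) = 0.7500.
Solving: l = 3.
Then |L| = ℏ√(3·4) = 2√3 ℏ.

l = 3, |L| = 2√3 ℏ ≈ 3.464ℏ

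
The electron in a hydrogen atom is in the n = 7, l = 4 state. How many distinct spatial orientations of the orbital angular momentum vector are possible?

The number of m_l values is 2l + 1 = 2·4 + 1 = 9.

9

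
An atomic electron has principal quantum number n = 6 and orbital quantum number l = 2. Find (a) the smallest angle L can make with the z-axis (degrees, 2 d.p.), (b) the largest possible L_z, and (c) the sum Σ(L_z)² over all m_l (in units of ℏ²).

cos θ_min = 2/√6, so θ_min ≈ 35.26°.
L_z,max = lℏ = 2ℏ.
Σ m_l² = 10, so Σ(L_z)² = 10 ℏ².

θ_min ≈ 35.26°; L_z,max = 2ℏ; Σ(L_z)² = 10 ℏ²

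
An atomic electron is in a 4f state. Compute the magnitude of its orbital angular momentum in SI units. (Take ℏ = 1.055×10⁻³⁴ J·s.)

|L| = 3.655×10⁻³⁴ J·s

The 4f subshell has l = 3.
|L| = ℏ√(l(l+1)) = ℏ√(3·4) = 2√3 ℏ
Numerically, |L| = 3.464 × (1.055×10⁻³⁴ J·s) = 3.655×10⁻³⁴ J·s.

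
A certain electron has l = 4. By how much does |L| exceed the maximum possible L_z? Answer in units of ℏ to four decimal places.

|L| − L_z,max ≈ 0.4721ℏ

|L| = 2√5 ℏ ≈ 4.4721ℏ, while L_z,max = lℏ = 4ℏ.
The difference is (2√5 − 4)ℏ ≈ 0.4721ℏ.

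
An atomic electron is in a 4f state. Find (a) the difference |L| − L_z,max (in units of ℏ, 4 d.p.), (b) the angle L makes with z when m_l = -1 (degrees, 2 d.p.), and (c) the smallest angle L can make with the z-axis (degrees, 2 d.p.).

The 4f subshell has l = 3.
|L| − L_z,max = (2√3 − 3)ℏ ≈ 0.4641ℏ.
For m_l = -1: cos θ = -1/√12, θ ≈ 106.78°.
cos θ_min = 3/√12, so θ_min ≈ 30.00°.

|L|−L_z,max ≈ 0.4641ℏ; θ(m_l=-1) ≈ 106.78°; θ_min ≈ 30.00°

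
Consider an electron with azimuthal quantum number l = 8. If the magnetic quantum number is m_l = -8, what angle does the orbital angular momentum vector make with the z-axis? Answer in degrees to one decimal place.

θ ≈ 160.5°

|L| = ℏ√(l(l+1)) = 6√2 ℏ.
L_z = m_l ℏ = −8ℏ.
cos θ = L_z/|L| = -8/√72, so θ ≈ 160.5°.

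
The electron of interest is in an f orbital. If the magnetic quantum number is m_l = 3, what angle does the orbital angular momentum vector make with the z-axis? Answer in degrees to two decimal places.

θ ≈ 30.00°

For an f orbital, l = 3.
|L| = ℏ√(l(l+1)) = 2√3 ℏ.
L_z = m_l ℏ = 3ℏ.
cos θ = L_z/|L| = 3/√12, so θ ≈ 30.00°.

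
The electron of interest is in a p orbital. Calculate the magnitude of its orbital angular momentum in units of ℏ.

P corresponds to l = 1.
|L| = ℏ√(l(l+1)) = ℏ√(1·2) = √2 ℏ

|L| = √2 ℏ ≈ 1.414ℏ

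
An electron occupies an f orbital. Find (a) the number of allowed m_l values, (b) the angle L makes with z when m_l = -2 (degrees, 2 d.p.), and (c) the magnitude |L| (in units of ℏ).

7 values; θ(m_l=-2) ≈ 125.26°; |L| = 2√3 ℏ ≈ 3.464ℏ

The letter f corresponds to l = 3.
There are 2l+1 = 7 values of m_l.
For m_l = -2: cos θ = -2/√12, θ ≈ 125.26°.
|L| = ℏ√(3·4) = 2√3 ℏ ≈ 3.464ℏ.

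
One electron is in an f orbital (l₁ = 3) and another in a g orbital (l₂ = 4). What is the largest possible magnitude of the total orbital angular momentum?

|L_tot|_max = 2√14 ℏ ≈ 7.483ℏ

L runs from |3 − 4| = 1 to 3 + 4 = 7.
Allowed values: L = 1, 2, 3, 4, 5, 6, 7.
The largest magnitude corresponds to L = 7: |L_tot| = ℏ√(7·8) = 2√14 ℏ.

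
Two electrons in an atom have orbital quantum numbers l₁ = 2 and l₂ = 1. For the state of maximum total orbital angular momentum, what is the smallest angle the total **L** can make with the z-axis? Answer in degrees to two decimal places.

L runs from |2 − 1| = 1 to 2 + 1 = 3.
L ∈ {1, 2, 3}.
The maximum is L = 3, with |L_tot| = ℏ√(3·4) = 2√3 ℏ.
The minimum angle with z is arccos(3/√12) ≈ 30.00°.

θ_min ≈ 30.00°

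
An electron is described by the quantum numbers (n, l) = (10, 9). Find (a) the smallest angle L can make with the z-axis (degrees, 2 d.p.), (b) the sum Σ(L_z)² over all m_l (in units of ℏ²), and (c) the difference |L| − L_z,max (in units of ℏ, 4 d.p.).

cos θ_min = 9/√90, so θ_min ≈ 18.43°.
Σ m_l² = 570, so Σ(L_z)² = 570 ℏ².
|L| − L_z,max = (3√10 − 9)ℏ ≈ 0.4868ℏ.

θ_min ≈ 18.43°; Σ(L_z)² = 570 ℏ²; |L|−L_z,max ≈ 0.4868ℏ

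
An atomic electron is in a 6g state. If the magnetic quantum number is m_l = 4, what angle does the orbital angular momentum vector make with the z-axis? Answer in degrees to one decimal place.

The 6g subshell has l = 4.
|L|² = l(l+1)ℏ² = 20ℏ², so |L| = 2√5 ℏ.
L_z = m_l ℏ = 4ℏ.
cos θ = L_z/|L| = 4/√20, so θ ≈ 26.6°.

θ ≈ 26.6°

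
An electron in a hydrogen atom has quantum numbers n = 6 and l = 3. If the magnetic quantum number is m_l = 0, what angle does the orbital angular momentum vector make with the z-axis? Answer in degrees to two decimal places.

θ ≈ 90.00°

|L| = ℏ√(l(l+1)) = 2√3 ℏ.
L_z = m_l ℏ = 0ℏ.
cos θ = L_z/|L| = 0/√12, so θ ≈ 90.00°.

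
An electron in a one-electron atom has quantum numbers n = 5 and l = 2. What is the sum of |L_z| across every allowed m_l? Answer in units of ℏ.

Σ|L_z| = 6 ℏ

m_l ∈ {-2, -1, 0, 1, 2}.
Σ|m_l| = 2(1+2+…+2) = 6.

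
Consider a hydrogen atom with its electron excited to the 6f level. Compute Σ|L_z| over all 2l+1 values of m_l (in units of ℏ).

Σ|L_z| = 12 ℏ

The 6f level has l = 3.
m_l runs from −3 to 3, i.e. {-3, -2, -1, 0, 1, 2, 3}.
Σ|m_l| = 2(1+2+…+3) = 12.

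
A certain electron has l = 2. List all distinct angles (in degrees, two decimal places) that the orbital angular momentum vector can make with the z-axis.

θ ∈ {35.26°, 65.91°, 90.00°, 114.09°, 144.74°}

|L|² = l(l+1)ℏ² = 6ℏ², so |L| = √6 ℏ.
cos θ = m_l/√6 for each m_l ∈ {-2, -1, 0, 1, 2}.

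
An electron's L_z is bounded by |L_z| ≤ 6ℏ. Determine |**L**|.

|L| = √42 ℏ ≈ 6.481ℏ

L_z,max = lℏ, so l = 6.
|L| = ℏ√(l(l+1)) = √42 ℏ.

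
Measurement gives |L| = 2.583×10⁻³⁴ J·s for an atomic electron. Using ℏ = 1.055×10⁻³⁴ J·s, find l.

|L|/ℏ = (2.583×10⁻³⁴)/(1.055×10⁻³⁴) ≈ 2.448.
Set l(l+1) = 5.99; the integer solution is l = 2.

l = 2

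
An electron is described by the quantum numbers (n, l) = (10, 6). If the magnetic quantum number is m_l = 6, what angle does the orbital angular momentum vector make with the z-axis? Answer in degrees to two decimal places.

θ ≈ 22.21°

|L|² = l(l+1)ℏ² = 42ℏ², so |L| = √42 ℏ.
L_z = m_l ℏ = 6ℏ.
cos θ = L_z/|L| = 6/√42, so θ ≈ 22.21°.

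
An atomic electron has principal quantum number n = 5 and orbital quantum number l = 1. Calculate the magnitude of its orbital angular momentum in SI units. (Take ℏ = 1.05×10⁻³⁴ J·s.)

|L| = ℏ√(l(l+1)) = ℏ√(1·2) = √2 ℏ
Numerically, |L| = 1.414 × (1.05×10⁻³⁴ J·s) = 1.48×10⁻³⁴ J·s.

|L| = 1.48×10⁻³⁴ J·s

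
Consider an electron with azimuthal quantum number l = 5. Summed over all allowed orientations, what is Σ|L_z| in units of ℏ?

Σ|L_z| = 30 ℏ

m_l ∈ {-5, -4, -3, -2, -1, 0, 1, 2, 3, 4, 5}.
Σ|m_l| = l(l+1) = 30.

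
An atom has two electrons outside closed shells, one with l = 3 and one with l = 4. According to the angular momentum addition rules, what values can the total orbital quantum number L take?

L = 1, 2, 3, 4, 5, 6, 7

By the triangle rule, |l₁ − l₂| ≤ L ≤ l₁ + l₂.
L ∈ {1, 2, 3, 4, 5, 6, 7}.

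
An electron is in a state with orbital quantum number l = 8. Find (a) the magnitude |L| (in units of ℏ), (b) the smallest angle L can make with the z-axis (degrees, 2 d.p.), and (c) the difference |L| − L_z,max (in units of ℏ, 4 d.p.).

|L| = ℏ√(8·9) = 6√2 ℏ ≈ 8.485ℏ.
cos θ_min = 8/√72, so θ_min ≈ 19.47°.
|L| − L_z,max = (6√2 − 8)ℏ ≈ 0.4853ℏ.

|L| = 6√2 ℏ ≈ 8.485ℏ; θ_min ≈ 19.47°; |L|−L_z,max ≈ 0.4853ℏ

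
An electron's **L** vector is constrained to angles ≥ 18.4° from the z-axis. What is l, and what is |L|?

l = 9, |L| = 3√10 ℏ ≈ 9.487ℏ

At minimum angle, m_l = l, so cos θ = l/√(l(l+1)); cos²θ = l/(l+1) = 0.9004.
Thus l = 0.9004/(1 − 0.9004) ≈ 9.
Then |L| = ℏ√(9·10) = 3√10 ℏ.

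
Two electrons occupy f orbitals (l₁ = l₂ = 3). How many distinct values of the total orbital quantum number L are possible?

7

Angular momentum addition gives L = |l₁ − l₂|, …, l₁ + l₂.
So L can be 0, 1, 2, 3, 4, 5, 6.
That is 7 values.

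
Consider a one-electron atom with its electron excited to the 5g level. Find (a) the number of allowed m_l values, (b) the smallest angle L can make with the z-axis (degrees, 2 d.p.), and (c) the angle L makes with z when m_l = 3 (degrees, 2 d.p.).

The 5g level has l = 4.
There are 2l+1 = 9 values of m_l.
cos θ_min = 4/√20, so θ_min ≈ 26.57°.
For m_l = 3: cos θ = 3/√20, θ ≈ 47.87°.

9 values; θ_min ≈ 26.57°; θ(m_l=3) ≈ 47.87°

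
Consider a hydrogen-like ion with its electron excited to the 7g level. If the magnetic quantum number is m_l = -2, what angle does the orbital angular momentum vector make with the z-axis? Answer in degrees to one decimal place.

θ ≈ 116.6°

The 7g level has l = 4.
|L| = ℏ√(l(l+1)) = 2√5 ℏ.
L_z = m_l ℏ = −2ℏ.
cos θ = L_z/|L| = -2/√20, so θ ≈ 116.6°.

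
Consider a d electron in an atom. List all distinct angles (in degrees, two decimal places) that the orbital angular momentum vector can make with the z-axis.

θ ∈ {35.26°, 65.91°, 90.00°, 114.09°, 144.74°}

For a d orbital, l = 2.
|L| = ℏ√(l(l+1)) = √6 ℏ.
cos θ = m_l/√6 for each m_l ∈ {-2, -1, 0, 1, 2}.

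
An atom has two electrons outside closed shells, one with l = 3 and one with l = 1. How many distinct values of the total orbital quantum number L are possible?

3

By the triangle rule, |l₁ − l₂| ≤ L ≤ l₁ + l₂.
Allowed values: L = 2, 3, 4.
That is 3 values.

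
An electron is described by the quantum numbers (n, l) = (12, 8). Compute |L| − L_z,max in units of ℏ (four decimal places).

|L| = 6√2 ℏ ≈ 8.4853ℏ, while L_z,max = lℏ = 8ℏ.
The difference is (6√2 − 8)ℏ ≈ 0.4853ℏ.

|L| − L_z,max ≈ 0.4853ℏ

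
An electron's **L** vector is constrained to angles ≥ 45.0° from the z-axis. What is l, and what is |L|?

l = 1, |L| = √2 ℏ ≈ 1.414ℏ

cos²θ_min = l/(l+1) = 0.5000.
Solving: l = 1.
Then |L| = ℏ√(1·2) = √2 ℏ.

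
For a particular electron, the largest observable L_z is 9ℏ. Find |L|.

The maximum L_z equals lℏ, giving l = 9.
Then |L| = ℏ√(9·10) = 3√10 ℏ.

|L| = 3√10 ℏ ≈ 9.487ℏ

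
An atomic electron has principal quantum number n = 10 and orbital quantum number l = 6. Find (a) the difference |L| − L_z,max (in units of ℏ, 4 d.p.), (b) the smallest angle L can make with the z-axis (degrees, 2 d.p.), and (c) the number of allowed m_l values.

|L| − L_z,max = (√42 − 6)ℏ ≈ 0.4807ℏ.
cos θ_min = 6/√42, so θ_min ≈ 22.21°.
There are 2l+1 = 13 values of m_l.

|L|−L_z,max ≈ 0.4807ℏ; θ_min ≈ 22.21°; 13 values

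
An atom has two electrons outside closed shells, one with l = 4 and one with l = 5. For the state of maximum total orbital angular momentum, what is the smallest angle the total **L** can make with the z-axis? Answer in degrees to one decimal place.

θ_min ≈ 18.4°

Angular momentum addition gives L = |l₁ − l₂|, …, l₁ + l₂.
L ∈ {1, 2, 3, 4, 5, 6, 7, 8, 9}.
The maximum is L = 9, with |L_tot| = ℏ√(9·10) = 3√10 ℏ.
The minimum angle with z is arccos(9/√90) ≈ 18.4°.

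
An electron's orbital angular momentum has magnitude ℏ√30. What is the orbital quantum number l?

l = 5

Since |L|² = l(l+1)ℏ², l(l+1) = 30.
The positive root is l = 5.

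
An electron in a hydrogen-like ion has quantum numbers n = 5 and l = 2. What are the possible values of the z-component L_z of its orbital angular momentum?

L_z = m_l ℏ with m_l ranging from −l to +l in integer steps.
For l = 2: m_l ∈ {-2, -1, 0, 1, 2}.

L_z ∈ {−2ℏ, −ℏ, 0, ℏ, 2ℏ}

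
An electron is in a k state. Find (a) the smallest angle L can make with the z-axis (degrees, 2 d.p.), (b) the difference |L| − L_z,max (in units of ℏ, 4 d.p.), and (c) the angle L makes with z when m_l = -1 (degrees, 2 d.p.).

The letter k corresponds to l = 7.
cos θ_min = 7/√56, so θ_min ≈ 20.70°.
|L| − L_z,max = (2√14 − 7)ℏ ≈ 0.4833ℏ.
For m_l = -1: cos θ = -1/√56, θ ≈ 97.68°.

θ_min ≈ 20.70°; |L|−L_z,max ≈ 0.4833ℏ; θ(m_l=-1) ≈ 97.68°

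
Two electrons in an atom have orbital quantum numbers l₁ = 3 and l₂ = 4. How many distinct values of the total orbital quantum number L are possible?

Angular momentum addition gives L = |l₁ − l₂|, …, l₁ + l₂.
So L can be 1, 2, 3, 4, 5, 6, 7.
That is 7 values.

7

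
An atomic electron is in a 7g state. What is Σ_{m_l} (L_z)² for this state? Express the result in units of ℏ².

Σ(L_z)² = 60 ℏ²

For 7g, l = 4.
The allowed m_l values are -4, -3, -2, -1, 0, 1, 2, 3, 4.
Summing m² from −4 to 4: Σ m_l² = 60.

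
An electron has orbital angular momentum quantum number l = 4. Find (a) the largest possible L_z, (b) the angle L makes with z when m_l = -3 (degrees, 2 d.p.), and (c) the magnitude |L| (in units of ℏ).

L_z,max = 4ℏ; θ(m_l=-3) ≈ 132.13°; |L| = 2√5 ℏ ≈ 4.472ℏ

L_z,max = lℏ = 4ℏ.
For m_l = -3: cos θ = -3/√20, θ ≈ 132.13°.
|L| = ℏ√(4·5) = 2√5 ℏ ≈ 4.472ℏ.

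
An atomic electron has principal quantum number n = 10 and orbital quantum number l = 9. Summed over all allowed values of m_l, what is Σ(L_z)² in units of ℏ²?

Σ(L_z)² = 570 ℏ²

m_l ∈ {-9, -8, -7, -6, -5, -4, -3, -2, -1, 0, 1, 2, 3, 4, 5, 6, 7, 8, 9}.
Σ m_l² = 2·(1 + 4 + 9 + 16 + 25 + 36 + 49 + 64 + 81) = 570.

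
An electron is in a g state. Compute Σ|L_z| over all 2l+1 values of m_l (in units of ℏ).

For a g orbital, l = 4.
m_l ∈ {-4, -3, -2, -1, 0, 1, 2, 3, 4}.
Σ|m_l| = l(l+1) = 20.

Σ|L_z| = 20 ℏ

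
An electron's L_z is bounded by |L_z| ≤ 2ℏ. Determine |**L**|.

|L| = √6 ℏ ≈ 2.449ℏ

Since max m_l = l, l = 2.
|L| = ℏ√(l(l+1)) = √6 ℏ.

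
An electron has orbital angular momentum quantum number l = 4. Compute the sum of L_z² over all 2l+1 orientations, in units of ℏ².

Σ(L_z)² = 60 ℏ²

The allowed m_l values are -4, -3, -2, -1, 0, 1, 2, 3, 4.
Σ m_l² = l(l+1)(2l+1)/3 = 4·5·9/3 = 60.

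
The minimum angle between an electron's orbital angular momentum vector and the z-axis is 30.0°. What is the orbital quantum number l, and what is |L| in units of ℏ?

l = 3, |L| = 2√3 ℏ ≈ 3.464ℏ

cos θ_min = l/√(l(l+1)) = √(l/(l+1)), so l/(l+1) = cos²(30.0°) = 0.7500.
Thus l = 0.7500/(1 − 0.7500) ≈ 3.
Then |L| = ℏ√(3·4) = 2√3 ℏ.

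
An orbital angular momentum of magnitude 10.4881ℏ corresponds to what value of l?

l = 10

|L| = ℏ√(l(l+1)), so l(l+1) = 110.
Solving: l = 10.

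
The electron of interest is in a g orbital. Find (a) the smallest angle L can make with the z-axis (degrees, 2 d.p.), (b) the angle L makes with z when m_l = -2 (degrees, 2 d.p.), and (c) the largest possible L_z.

θ_min ≈ 26.57°; θ(m_l=-2) ≈ 116.57°; L_z,max = 4ℏ

For a g orbital, l = 4.
cos θ_min = 4/√20, so θ_min ≈ 26.57°.
For m_l = -2: cos θ = -2/√20, θ ≈ 116.57°.
L_z,max = lℏ = 4ℏ.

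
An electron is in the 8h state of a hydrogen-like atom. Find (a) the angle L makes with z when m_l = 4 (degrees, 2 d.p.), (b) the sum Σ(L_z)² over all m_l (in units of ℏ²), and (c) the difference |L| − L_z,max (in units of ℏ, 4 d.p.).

θ(m_l=4) ≈ 43.09°; Σ(L_z)² = 110 ℏ²; |L|−L_z,max ≈ 0.4772ℏ

8h means n = 8, l = 5.
For m_l = 4: cos θ = 4/√30, θ ≈ 43.09°.
Σ m_l² = 110, so Σ(L_z)² = 110 ℏ².
|L| − L_z,max = (√30 − 5)ℏ ≈ 0.4772ℏ.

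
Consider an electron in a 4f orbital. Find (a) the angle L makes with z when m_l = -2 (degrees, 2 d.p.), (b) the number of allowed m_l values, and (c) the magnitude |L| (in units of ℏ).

θ(m_l=-2) ≈ 125.26°; 7 values; |L| = 2√3 ℏ ≈ 3.464ℏ

The 4f subshell has l = 3.
For m_l = -2: cos θ = -2/√12, θ ≈ 125.26°.
There are 2l+1 = 7 values of m_l.
|L| = ℏ√(3·4) = 2√3 ℏ ≈ 3.464ℏ.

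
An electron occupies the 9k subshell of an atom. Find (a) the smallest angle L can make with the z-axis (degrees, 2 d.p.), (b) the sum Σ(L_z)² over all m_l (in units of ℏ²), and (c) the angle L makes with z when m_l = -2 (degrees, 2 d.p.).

θ_min ≈ 20.70°; Σ(L_z)² = 280 ℏ²; θ(m_l=-2) ≈ 105.50°

For 9k, l = 7.
cos θ_min = 7/√56, so θ_min ≈ 20.70°.
Σ m_l² = 280, so Σ(L_z)² = 280 ℏ².
For m_l = -2: cos θ = -2/√56, θ ≈ 105.50°.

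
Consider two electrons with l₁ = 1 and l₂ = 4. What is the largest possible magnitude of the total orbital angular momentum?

|L_tot|_max = √30 ℏ ≈ 5.477ℏ

Angular momentum addition gives L = |l₁ − l₂|, …, l₁ + l₂.
So L can be 3, 4, 5.
The largest magnitude corresponds to L = 5: |L_tot| = ℏ√(5·6) = √30 ℏ.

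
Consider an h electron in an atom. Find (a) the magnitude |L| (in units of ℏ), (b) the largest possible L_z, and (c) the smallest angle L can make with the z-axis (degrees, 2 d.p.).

|L| = √30 ℏ ≈ 5.477ℏ; L_z,max = 5ℏ; θ_min ≈ 24.09°

For an h orbital, l = 5.
|L| = ℏ√(5·6) = √30 ℏ ≈ 5.477ℏ.
L_z,max = lℏ = 5ℏ.
cos θ_min = 5/√30, so θ_min ≈ 24.09°.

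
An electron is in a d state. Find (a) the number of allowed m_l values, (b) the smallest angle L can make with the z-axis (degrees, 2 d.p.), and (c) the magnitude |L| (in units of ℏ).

For a d orbital, l = 2.
There are 2l+1 = 5 values of m_l.
cos θ_min = 2/√6, so θ_min ≈ 35.26°.
|L| = ℏ√(2·3) = √6 ℏ ≈ 2.449ℏ.

5 values; θ_min ≈ 35.26°; |L| = √6 ℏ ≈ 2.449ℏ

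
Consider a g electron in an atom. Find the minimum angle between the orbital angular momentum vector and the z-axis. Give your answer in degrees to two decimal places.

θ_min ≈ 26.57°

The letter g corresponds to l = 4.
|L| = ℏ√(l(l+1)) = 2√5 ℏ.
The smallest angle corresponds to the largest L_z, i.e. m_l = l = 4, giving L_z = 4ℏ.
cos θ_min = 4/√20, so θ_min ≈ 26.57°.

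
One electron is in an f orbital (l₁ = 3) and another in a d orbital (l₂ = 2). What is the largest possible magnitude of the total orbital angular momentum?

Angular momentum addition gives L = |l₁ − l₂|, …, l₁ + l₂.
So L can be 1, 2, 3, 4, 5.
The largest magnitude corresponds to L = 5: |L_tot| = ℏ√(5·6) = √30 ℏ.

|L_tot|_max = √30 ℏ ≈ 5.477ℏ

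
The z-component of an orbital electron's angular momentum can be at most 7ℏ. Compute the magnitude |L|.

The maximum L_z equals lℏ, giving l = 7.
Then |L| = ℏ√(7·8) = 2√14 ℏ.

|L| = 2√14 ℏ ≈ 7.483ℏ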